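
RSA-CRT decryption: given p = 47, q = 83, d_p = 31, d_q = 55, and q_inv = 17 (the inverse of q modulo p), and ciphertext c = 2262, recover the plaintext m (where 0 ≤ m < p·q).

m₁ = c^(d_p) mod p: c ≡ 6 (mod 47), and 6^31 mod 47 = 24.
m₂ = c^(d_q) mod q: c ≡ 21 (mod 83), and 21^55 mod 83 = 25.
h = q_inv·(m₁ − m₂) mod p = 17·(24 − 25) mod 47 = 30.
m = m₂ + h·q = 25 + 30·83 = 2515.

2515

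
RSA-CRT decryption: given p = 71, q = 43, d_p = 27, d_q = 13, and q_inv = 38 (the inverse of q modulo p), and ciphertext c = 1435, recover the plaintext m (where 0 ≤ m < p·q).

2787

m₁ = c^(d_p) mod p: c ≡ 15 (mod 71), and 15^27 mod 71 = 18.
m₂ = c^(d_q) mod q: c ≡ 16 (mod 43), and 16^13 mod 43 = 35.
h = q_inv·(m₁ − m₂) mod p = 38·(18 − 35) mod 71 = 64.
m = m₂ + h·q = 35 + 64·43 = 2787.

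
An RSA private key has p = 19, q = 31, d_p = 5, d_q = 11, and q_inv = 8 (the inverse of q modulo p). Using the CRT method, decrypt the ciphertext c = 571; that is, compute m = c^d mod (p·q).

96

m₁ = c^(d_p) mod p: c ≡ 1 (mod 19), and 1^5 mod 19 = 1.
m₂ = c^(d_q) mod q: c ≡ 13 (mod 31), and 13^11 mod 31 = 3.
h = q_inv·(m₁ − m₂) mod p = 8·(1 − 3) mod 19 = 3.
m = m₂ + h·q = 3 + 3·31 = 96.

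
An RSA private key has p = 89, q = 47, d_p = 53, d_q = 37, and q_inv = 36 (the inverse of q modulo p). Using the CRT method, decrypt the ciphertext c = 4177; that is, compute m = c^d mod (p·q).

m₁ = c^(d_p) mod p: c ≡ 83 (mod 89), and 83^53 mod 89 = 48.
m₂ = c^(d_q) mod q: c ≡ 41 (mod 47), and 41^37 mod 47 = 31.
h = q_inv·(m₁ − m₂) mod p = 36·(48 − 31) mod 89 = 78.
m = m₂ + h·q = 31 + 78·47 = 3697.

3697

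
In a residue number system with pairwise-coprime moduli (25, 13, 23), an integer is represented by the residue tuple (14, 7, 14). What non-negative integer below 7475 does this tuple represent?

1164

The moduli are pairwise coprime; N = 25·13·23 = 7475.
N/25 = 299; 299 ≡ 24 (mod 25); 24·24 ≡ 1, so inverse 24.
N/13 = 575; 575 ≡ 3 (mod 13); 3·9 ≡ 1, so inverse 9.
N/23 = 325; 325 ≡ 3 (mod 23); 3·8 ≡ 1, so inverse 8.
x ≡ 14·299·24 + 7·575·9 + 14·325·8 = 173089.
173089 mod 7475 = 1164.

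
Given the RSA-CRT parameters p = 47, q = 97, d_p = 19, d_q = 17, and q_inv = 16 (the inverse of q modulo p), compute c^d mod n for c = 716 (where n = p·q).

m₁ = c^(d_p) mod p: c ≡ 11 (mod 47), and 11^19 mod 47 = 45.
m₂ = c^(d_q) mod q: c ≡ 37 (mod 97), and 37^17 mod 97 = 71.
h = q_inv·(m₁ − m₂) mod p = 16·(45 − 71) mod 47 = 7.
m = m₂ + h·q = 71 + 7·97 = 750.

750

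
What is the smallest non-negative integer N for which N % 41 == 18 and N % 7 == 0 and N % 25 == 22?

From N ≡ 18 (mod 41) write N = 18 + 41t. Substituting into N ≡ 0 (mod 7) gives 41t ≡ 3 (mod 7), and since 6⁻¹ ≡ 6 (mod 7), t ≡ 4. Hence N ≡ 18 + 41·4 = 182 (mod 287).
From N ≡ 182 (mod 287) write N = 182 + 287t. Substituting into N ≡ 22 (mod 25) gives 287t ≡ 15 (mod 25), and since 12⁻¹ ≡ 23 (mod 25), t ≡ 20. Hence N ≡ 182 + 287·20 = 5922 (mod 7175).

5922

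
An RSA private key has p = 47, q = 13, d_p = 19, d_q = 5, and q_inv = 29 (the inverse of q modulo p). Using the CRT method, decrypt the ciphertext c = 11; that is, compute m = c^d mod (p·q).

280

m₁ = c^(d_p) mod p: c ≡ 11 (mod 47), and 11^19 mod 47 = 45.
m₂ = c^(d_q) mod q: c ≡ 11 (mod 13), and 11^5 mod 13 = 7.
h = q_inv·(m₁ − m₂) mod p = 29·(45 − 7) mod 47 = 21.
m = m₂ + h·q = 7 + 21·13 = 280.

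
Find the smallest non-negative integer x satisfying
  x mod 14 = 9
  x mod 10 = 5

65

gcd(14, 10) = 2 and 2 | (5 − 9), so the pair is consistent; merging gives x ≡ 65 (mod 70), where 70 = lcm(14, 10).
The solution is unique modulo lcm(14, 10) = 70.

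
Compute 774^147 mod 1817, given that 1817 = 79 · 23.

1493

Mod 79: 774 ≡ 63; by Fermat, exponent reduces to 147 mod 78 = 69; 63^69 ≡ 71 (mod 79).
Mod 23: 774 ≡ 15; by Fermat, exponent reduces to 147 mod 22 = 15; 15^15 ≡ 21 (mod 23).
Combine by CRT: x ≡ 71 (mod 79), x ≡ 21 (mod 23) ⇒ x ≡ 1493 (mod 1817).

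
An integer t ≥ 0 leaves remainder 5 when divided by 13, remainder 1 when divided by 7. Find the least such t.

From t ≡ 5 (mod 13) write t = 5 + 13s. Substituting into t ≡ 1 (mod 7) gives 13s ≡ 3 (mod 7), and since 6⁻¹ ≡ 6 (mod 7), s ≡ 4. Hence t ≡ 5 + 13·4 = 57 (mod 91).

57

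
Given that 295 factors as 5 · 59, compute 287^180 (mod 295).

Mod 5: 287 ≡ 2; since 4 | 180, by Fermat 2^180 ≡ 1 (mod 5).
Mod 59: 287 ≡ 51; by Fermat, exponent reduces to 180 mod 58 = 6; 51^6 ≡ 7 (mod 59).
Combine by CRT: x ≡ 1 (mod 5), x ≡ 7 (mod 59) ⇒ x ≡ 66 (mod 295).

66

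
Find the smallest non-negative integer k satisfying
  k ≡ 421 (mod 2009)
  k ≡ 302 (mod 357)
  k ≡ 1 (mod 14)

137033

gcd(2009, 357) = 7 and 7 | (302 − 421), so the pair is consistent; merging gives k ≡ 34574 (mod 102459), where 102459 = lcm(2009, 357).
gcd(102459, 14) = 7 and 7 | (1 − 34574), so the pair is consistent; merging gives k ≡ 137033 (mod 204918), where 204918 = lcm(102459, 14).
The solution is unique modulo lcm(2009, 357, 14) = 204918.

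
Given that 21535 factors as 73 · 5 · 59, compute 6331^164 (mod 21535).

12771

Mod 73: 6331 ≡ 53; by Fermat, exponent reduces to 164 mod 72 = 20; 53^20 ≡ 69 (mod 73).
Mod 5: 6331 ≡ 1; since 4 | 164, by Fermat 1^164 ≡ 1 (mod 5).
Mod 59: 6331 ≡ 18; by Fermat, exponent reduces to 164 mod 58 = 48; 18^48 ≡ 27 (mod 59).
Combine by CRT: x ≡ 69 (mod 73), x ≡ 1 (mod 5), x ≡ 27 (mod 59) ⇒ x ≡ 12771 (mod 21535).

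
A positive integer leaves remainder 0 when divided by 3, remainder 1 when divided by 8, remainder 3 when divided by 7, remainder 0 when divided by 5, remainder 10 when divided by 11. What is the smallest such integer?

8865

The moduli are pairwise coprime; N = 3·8·7·5·11 = 9240.
N/3 = 3080; 3080 ≡ 2 (mod 3); 2·2 ≡ 1, so inverse 2.
N/8 = 1155; 1155 ≡ 3 (mod 8); 3·3 ≡ 1, so inverse 3.
N/7 = 1320; 1320 ≡ 4 (mod 7); 4·2 ≡ 1, so inverse 2.
N/5 = 1848; 1848 ≡ 3 (mod 5); 3·2 ≡ 1, so inverse 2.
N/11 = 840; 840 ≡ 4 (mod 11); 4·3 ≡ 1, so inverse 3.
m ≡ 0·3080·2 + 1·1155·3 + 3·1320·2 + 0·1848·2 + 10·840·3 = 36585.
36585 mod 9240 = 8865.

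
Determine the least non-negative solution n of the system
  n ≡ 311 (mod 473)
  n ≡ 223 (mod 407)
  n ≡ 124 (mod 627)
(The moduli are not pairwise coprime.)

723055

Combine the congruences pairwise.
gcd(473, 407) = 11 and 11 | (223 − 311), so the pair is consistent; merging gives n ≡ 5514 (mod 17501), where 17501 = lcm(473, 407).
gcd(17501, 627) = 11 and 11 | (124 − 5514), so the pair is consistent; merging gives n ≡ 723055 (mod 997557), where 997557 = lcm(17501, 627).
The solution is unique modulo lcm(473, 407, 627) = 997557.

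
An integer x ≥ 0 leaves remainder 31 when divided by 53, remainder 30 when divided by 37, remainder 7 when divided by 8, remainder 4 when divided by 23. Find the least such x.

Combine the congruences pairwise.
From x ≡ 31 (mod 53) write x = 31 + 53t. Substituting into x ≡ 30 (mod 37) gives 53t ≡ 36 (mod 37), and since 16⁻¹ ≡ 7 (mod 37), t ≡ 30. Hence x ≡ 31 + 53·30 = 1621 (mod 1961).
From x ≡ 1621 (mod 1961) write x = 1621 + 1961t. Substituting into x ≡ 7 (mod 8) gives 1961t ≡ 2 (mod 8), and since 1⁻¹ ≡ 1 (mod 8), t ≡ 2. Hence x ≡ 1621 + 1961·2 = 5543 (mod 15688).
From x ≡ 5543 (mod 15688) write x = 5543 + 15688t. Substituting into x ≡ 4 (mod 23) gives 15688t ≡ 4 (mod 23), and since 2⁻¹ ≡ 12 (mod 23), t ≡ 2. Hence x ≡ 5543 + 15688·2 = 36919 (mod 360824).

36919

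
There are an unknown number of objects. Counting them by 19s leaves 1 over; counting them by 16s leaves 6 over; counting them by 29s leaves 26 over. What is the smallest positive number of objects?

4086

The moduli are pairwise coprime; M = 19·16·29 = 8816.
M/19 = 464; 464 ≡ 8 (mod 19); 8·12 ≡ 1, so inverse 12.
M/16 = 551; 551 ≡ 7 (mod 16); 7·7 ≡ 1, so inverse 7.
M/29 = 304; 304 ≡ 14 (mod 29); 14·27 ≡ 1, so inverse 27.
N ≡ 1·464·12 + 6·551·7 + 26·304·27 = 242118.
242118 mod 8816 = 4086.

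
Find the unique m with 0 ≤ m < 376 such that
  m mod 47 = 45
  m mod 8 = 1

233

Combine the congruences pairwise.
From m ≡ 45 (mod 47) write m = 45 + 47t. Substituting into m ≡ 1 (mod 8) gives 47t ≡ 4 (mod 8), and since 7⁻¹ ≡ 7 (mod 8), t ≡ 4. Hence m ≡ 45 + 47·4 = 233 (mod 376).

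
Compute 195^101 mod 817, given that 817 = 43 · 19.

272

Mod 43: 195 ≡ 23; by Fermat, exponent reduces to 101 mod 42 = 17; 23^17 ≡ 14 (mod 43).
Mod 19: 195 ≡ 5; by Fermat, exponent reduces to 101 mod 18 = 11; 5^11 ≡ 6 (mod 19).
Combine by CRT: x ≡ 14 (mod 43), x ≡ 6 (mod 19) ⇒ x ≡ 272 (mod 817).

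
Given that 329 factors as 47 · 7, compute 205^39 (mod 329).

204

Mod 47: 205 ≡ 17; 17^39 ≡ 16 (mod 47).
Mod 7: 205 ≡ 2; by Fermat, exponent reduces to 39 mod 6 = 3; 2^3 ≡ 1 (mod 7).
Combine by CRT: x ≡ 16 (mod 47), x ≡ 1 (mod 7) ⇒ x ≡ 204 (mod 329).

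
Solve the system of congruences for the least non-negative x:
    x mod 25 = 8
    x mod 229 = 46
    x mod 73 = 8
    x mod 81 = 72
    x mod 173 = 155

The moduli are pairwise coprime; N = 25·229·73·81·173 = 5856383025.
N/25 = 234255321; 234255321 ≡ 21 (mod 25); 21·6 ≡ 1, so inverse 6.
N/229 = 25573725; 25573725 ≡ 150 (mod 229); 150·200 ≡ 1, so inverse 200.
N/73 = 80224425; 80224425 ≡ 53 (mod 73); 53·62 ≡ 1, so inverse 62.
N/81 = 72301025; 72301025 ≡ 20 (mod 81); 20·77 ≡ 1, so inverse 77.
N/173 = 33851925; 33851925 ≡ 150 (mod 173); 150·15 ≡ 1, so inverse 15.
x ≡ 8·234255321·6 + 46·25573725·200 + 8·80224425·62 + 72·72301025·77 + 155·33851925·15 = 765856448433.
765856448433 mod 5856383025 = 4526655183.

4526655183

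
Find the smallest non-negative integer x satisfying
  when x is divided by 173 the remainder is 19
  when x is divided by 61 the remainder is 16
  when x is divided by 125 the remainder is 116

The moduli are pairwise coprime; N = 173·61·125 = 1319125.
N/173 = 7625; 7625 ≡ 13 (mod 173); 13·40 ≡ 1, so inverse 40.
N/61 = 21625; 21625 ≡ 31 (mod 61); 31·2 ≡ 1, so inverse 2.
N/125 = 10553; 10553 ≡ 53 (mod 125); 53·92 ≡ 1, so inverse 92.
x ≡ 19·7625·40 + 16·21625·2 + 116·10553·92 = 119108616.
119108616 mod 1319125 = 387366.

387366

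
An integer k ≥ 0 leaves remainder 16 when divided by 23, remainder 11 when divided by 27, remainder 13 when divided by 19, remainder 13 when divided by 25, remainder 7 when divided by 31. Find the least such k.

3557288

The moduli are pairwise coprime; N = 23·27·19·25·31 = 9144225.
N/23 = 397575; 397575 ≡ 20 (mod 23); 20·15 ≡ 1, so inverse 15.
N/27 = 338675; 338675 ≡ 14 (mod 27); 14·2 ≡ 1, so inverse 2.
N/19 = 481275; 481275 ≡ 5 (mod 19); 5·4 ≡ 1, so inverse 4.
N/25 = 365769; 365769 ≡ 19 (mod 25); 19·4 ≡ 1, so inverse 4.
N/31 = 294975; 294975 ≡ 10 (mod 31); 10·28 ≡ 1, so inverse 28.
k ≡ 16·397575·15 + 11·338675·2 + 13·481275·4 + 13·365769·4 + 7·294975·28 = 204730238.
204730238 mod 9144225 = 3557288.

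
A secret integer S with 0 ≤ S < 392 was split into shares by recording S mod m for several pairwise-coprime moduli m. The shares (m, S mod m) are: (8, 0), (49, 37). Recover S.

From S ≡ 0 (mod 8) write S = 0 + 8t. Substituting into S ≡ 37 (mod 49) gives 8t ≡ 37 (mod 49), and since 8⁻¹ ≡ 43 (mod 49), t ≡ 23. Hence S ≡ 0 + 8·23 = 184 (mod 392).

184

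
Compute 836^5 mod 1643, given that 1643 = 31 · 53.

1487

Mod 31: 836 ≡ 30; 30^5 ≡ 30 (mod 31).
Mod 53: 836 ≡ 41; 41^5 ≡ 3 (mod 53).
Combine by CRT: x ≡ 30 (mod 31), x ≡ 3 (mod 53) ⇒ x ≡ 1487 (mod 1643).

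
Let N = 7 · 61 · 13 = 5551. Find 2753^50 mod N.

2622

Mod 7: 2753 ≡ 2; by Fermat, exponent reduces to 50 mod 6 = 2; 2^2 ≡ 4 (mod 7).
Mod 61: 2753 ≡ 8; 8^50 ≡ 60 (mod 61).
Mod 13: 2753 ≡ 10; by Fermat, exponent reduces to 50 mod 12 = 2; 10^2 ≡ 9 (mod 13).
Combine by CRT: x ≡ 4 (mod 7), x ≡ 60 (mod 61), x ≡ 9 (mod 13) ⇒ x ≡ 2622 (mod 5551).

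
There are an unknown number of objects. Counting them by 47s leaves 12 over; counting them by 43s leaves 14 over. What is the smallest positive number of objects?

1046

From N ≡ 12 (mod 47) write N = 12 + 47t. Substituting into N ≡ 14 (mod 43) gives 47t ≡ 2 (mod 43), and since 4⁻¹ ≡ 11 (mod 43), t ≡ 22. Hence N ≡ 12 + 47·22 = 1046 (mod 2021).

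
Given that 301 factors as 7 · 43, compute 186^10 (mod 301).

228

Mod 7: 186 ≡ 4; by Fermat, exponent reduces to 10 mod 6 = 4; 4^4 ≡ 4 (mod 7).
Mod 43: 186 ≡ 14; 14^10 ≡ 13 (mod 43).
Combine by CRT: x ≡ 4 (mod 7), x ≡ 13 (mod 43) ⇒ x ≡ 228 (mod 301).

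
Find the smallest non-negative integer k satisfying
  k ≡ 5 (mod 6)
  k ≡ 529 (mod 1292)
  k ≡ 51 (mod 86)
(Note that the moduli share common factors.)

gcd(6, 1292) = 2 and 2 | (529 − 5), so the pair is consistent; merging gives k ≡ 3113 (mod 3876), where 3876 = lcm(6, 1292).
gcd(3876, 86) = 2 and 2 | (51 − 3113), so the pair is consistent; merging gives k ≡ 80633 (mod 166668), where 166668 = lcm(3876, 86).
The solution is unique modulo lcm(6, 1292, 86) = 166668.

80633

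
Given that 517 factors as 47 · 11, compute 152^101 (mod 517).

Mod 47: 152 ≡ 11; by Fermat, exponent reduces to 101 mod 46 = 9; 11^9 ≡ 38 (mod 47).
Mod 11: 152 ≡ 9; by Fermat, exponent reduces to 101 mod 10 = 1; 9^1 ≡ 9 (mod 11).
Combine by CRT: x ≡ 38 (mod 47), x ≡ 9 (mod 11) ⇒ x ≡ 273 (mod 517).

273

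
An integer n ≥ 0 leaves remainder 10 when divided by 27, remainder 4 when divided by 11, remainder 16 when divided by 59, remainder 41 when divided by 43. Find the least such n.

548893

The moduli are pairwise coprime; M = 27·11·59·43 = 753489.
M/27 = 27907; 27907 ≡ 16 (mod 27); 16·22 ≡ 1, so inverse 22.
M/11 = 68499; 68499 ≡ 2 (mod 11); 2·6 ≡ 1, so inverse 6.
M/59 = 12771; 12771 ≡ 27 (mod 59); 27·35 ≡ 1, so inverse 35.
M/43 = 17523; 17523 ≡ 22 (mod 43); 22·2 ≡ 1, so inverse 2.
n ≡ 10·27907·22 + 4·68499·6 + 16·12771·35 + 41·17523·2 = 16372162.
16372162 mod 753489 = 548893.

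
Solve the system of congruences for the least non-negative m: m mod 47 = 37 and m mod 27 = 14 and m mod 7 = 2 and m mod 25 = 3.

From m ≡ 37 (mod 47) write m = 37 + 47t. Substituting into m ≡ 14 (mod 27) gives 47t ≡ 4 (mod 27), and since 20⁻¹ ≡ 23 (mod 27), t ≡ 11. Hence m ≡ 37 + 47·11 = 554 (mod 1269).
From m ≡ 554 (mod 1269) write m = 554 + 1269t. Substituting into m ≡ 2 (mod 7) gives 1269t ≡ 1 (mod 7), and since 2⁻¹ ≡ 4 (mod 7), t ≡ 4. Hence m ≡ 554 + 1269·4 = 5630 (mod 8883).
From m ≡ 5630 (mod 8883) write m = 5630 + 8883t. Substituting into m ≡ 3 (mod 25) gives 8883t ≡ 23 (mod 25), and since 8⁻¹ ≡ 22 (mod 25), t ≡ 6. Hence m ≡ 5630 + 8883·6 = 58928 (mod 222075).

58928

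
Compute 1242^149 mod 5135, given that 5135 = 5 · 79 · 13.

Mod 5: 1242 ≡ 2; by Fermat, exponent reduces to 149 mod 4 = 1; 2^1 ≡ 2 (mod 5).
Mod 79: 1242 ≡ 57; by Fermat, exponent reduces to 149 mod 78 = 71; 57^71 ≡ 27 (mod 79).
Mod 13: 1242 ≡ 7; by Fermat, exponent reduces to 149 mod 12 = 5; 7^5 ≡ 11 (mod 13).
Combine by CRT: x ≡ 2 (mod 5), x ≡ 27 (mod 79), x ≡ 11 (mod 13) ⇒ x ≡ 817 (mod 5135).

817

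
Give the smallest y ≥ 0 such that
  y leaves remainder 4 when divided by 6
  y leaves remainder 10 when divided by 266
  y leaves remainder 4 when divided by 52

13576

Combine the congruences pairwise.
gcd(6, 266) = 2 and 2 | (10 − 4), so the pair is consistent; merging gives y ≡ 10 (mod 798), where 798 = lcm(6, 266).
gcd(798, 52) = 2 and 2 | (4 − 10), so the pair is consistent; merging gives y ≡ 13576 (mod 20748), where 20748 = lcm(798, 52).
The solution is unique modulo lcm(6, 266, 52) = 20748.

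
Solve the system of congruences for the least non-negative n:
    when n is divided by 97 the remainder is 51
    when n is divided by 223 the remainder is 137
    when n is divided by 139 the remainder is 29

1013895

The moduli are pairwise coprime; M = 97·223·139 = 3006709.
M/97 = 30997; 30997 ≡ 54 (mod 97); 54·9 ≡ 1, so inverse 9.
M/223 = 13483; 13483 ≡ 103 (mod 223); 103·13 ≡ 1, so inverse 13.
M/139 = 21631; 21631 ≡ 86 (mod 139); 86·118 ≡ 1, so inverse 118.
n ≡ 51·30997·9 + 137·13483·13 + 29·21631·118 = 112262128.
112262128 mod 3006709 = 1013895.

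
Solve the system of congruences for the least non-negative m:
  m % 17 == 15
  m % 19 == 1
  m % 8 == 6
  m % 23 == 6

The moduli are pairwise coprime; N = 17·19·8·23 = 59432.
N/17 = 3496; 3496 ≡ 11 (mod 17); 11·14 ≡ 1, so inverse 14.
N/19 = 3128; 3128 ≡ 12 (mod 19); 12·8 ≡ 1, so inverse 8.
N/8 = 7429; 7429 ≡ 5 (mod 8); 5·5 ≡ 1, so inverse 5.
N/23 = 2584; 2584 ≡ 8 (mod 23); 8·3 ≡ 1, so inverse 3.
m ≡ 15·3496·14 + 1·3128·8 + 6·7429·5 + 6·2584·3 = 1028566.
1028566 mod 59432 = 18222.

18222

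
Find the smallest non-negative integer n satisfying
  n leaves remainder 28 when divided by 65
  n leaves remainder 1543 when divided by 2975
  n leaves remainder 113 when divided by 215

gcd(65, 2975) = 5 and 5 | (1543 − 28), so the pair is consistent; merging gives n ≡ 31293 (mod 38675), where 38675 = lcm(65, 2975).
gcd(38675, 215) = 5 and 5 | (113 − 31293), so the pair is consistent; merging gives n ≡ 1036843 (mod 1663025), where 1663025 = lcm(38675, 215).
The solution is unique modulo lcm(65, 2975, 215) = 1663025.

1036843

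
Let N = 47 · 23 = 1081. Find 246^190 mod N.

Mod 47: 246 ≡ 11; by Fermat, exponent reduces to 190 mod 46 = 6; 11^6 ≡ 37 (mod 47).
Mod 23: 246 ≡ 16; by Fermat, exponent reduces to 190 mod 22 = 14; 16^14 ≡ 2 (mod 23).
Combine by CRT: x ≡ 37 (mod 47), x ≡ 2 (mod 23) ⇒ x ≡ 554 (mod 1081).

554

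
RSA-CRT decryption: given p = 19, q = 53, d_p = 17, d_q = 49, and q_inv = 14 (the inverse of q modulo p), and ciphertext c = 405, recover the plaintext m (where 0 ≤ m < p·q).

966

m₁ = c^(d_p) mod p: c ≡ 6 (mod 19), and 6^17 mod 19 = 16.
m₂ = c^(d_q) mod q: c ≡ 34 (mod 53), and 34^49 mod 53 = 12.
h = q_inv·(m₁ − m₂) mod p = 14·(16 − 12) mod 19 = 18.
m = m₂ + h·q = 12 + 18·53 = 966.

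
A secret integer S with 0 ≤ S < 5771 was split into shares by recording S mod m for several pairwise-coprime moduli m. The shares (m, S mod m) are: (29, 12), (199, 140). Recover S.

Combine the congruences pairwise.
From S ≡ 12 (mod 29) write S = 12 + 29t. Substituting into S ≡ 140 (mod 199) gives 29t ≡ 128 (mod 199), and since 29⁻¹ ≡ 151 (mod 199), t ≡ 25. Hence S ≡ 12 + 29·25 = 737 (mod 5771).

737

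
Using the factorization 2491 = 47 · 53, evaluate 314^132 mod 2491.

864

Mod 47: 314 ≡ 32; by Fermat, exponent reduces to 132 mod 46 = 40; 32^40 ≡ 18 (mod 47).
Mod 53: 314 ≡ 49; by Fermat, exponent reduces to 132 mod 52 = 28; 49^28 ≡ 16 (mod 53).
Combine by CRT: x ≡ 18 (mod 47), x ≡ 16 (mod 53) ⇒ x ≡ 864 (mod 2491).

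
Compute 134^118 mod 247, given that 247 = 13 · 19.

191

Mod 13: 134 ≡ 4; by Fermat, exponent reduces to 118 mod 12 = 10; 4^10 ≡ 9 (mod 13).
Mod 19: 134 ≡ 1; by Fermat, exponent reduces to 118 mod 18 = 10; 1^10 ≡ 1 (mod 19).
Combine by CRT: x ≡ 9 (mod 13), x ≡ 1 (mod 19) ⇒ x ≡ 191 (mod 247).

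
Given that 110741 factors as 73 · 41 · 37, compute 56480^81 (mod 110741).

74438

Mod 73: 56480 ≡ 51; by Fermat, exponent reduces to 81 mod 72 = 9; 51^9 ≡ 51 (mod 73).
Mod 41: 56480 ≡ 23; by Fermat, exponent reduces to 81 mod 40 = 1; 23^1 ≡ 23 (mod 41).
Mod 37: 56480 ≡ 18; by Fermat, exponent reduces to 81 mod 36 = 9; 18^9 ≡ 31 (mod 37).
Combine by CRT: x ≡ 51 (mod 73), x ≡ 23 (mod 41), x ≡ 31 (mod 37) ⇒ x ≡ 74438 (mod 110741).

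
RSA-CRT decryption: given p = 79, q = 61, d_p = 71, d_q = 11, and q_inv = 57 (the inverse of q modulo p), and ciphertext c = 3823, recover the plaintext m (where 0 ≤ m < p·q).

834

m₁ = c^(d_p) mod p: c ≡ 31 (mod 79), and 31^71 mod 79 = 44.
m₂ = c^(d_q) mod q: c ≡ 41 (mod 61), and 41^11 mod 61 = 41.
h = q_inv·(m₁ − m₂) mod p = 57·(44 − 41) mod 79 = 13.
m = m₂ + h·q = 41 + 13·61 = 834.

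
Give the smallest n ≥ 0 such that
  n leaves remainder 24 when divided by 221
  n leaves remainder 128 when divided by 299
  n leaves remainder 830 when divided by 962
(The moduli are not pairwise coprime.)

247102

gcd(221, 299) = 13 and 13 | (128 − 24), so the pair is consistent; merging gives n ≡ 3118 (mod 5083), where 5083 = lcm(221, 299).
gcd(5083, 962) = 13 and 13 | (830 − 3118), so the pair is consistent; merging gives n ≡ 247102 (mod 376142), where 376142 = lcm(5083, 962).
The solution is unique modulo lcm(221, 299, 962) = 376142.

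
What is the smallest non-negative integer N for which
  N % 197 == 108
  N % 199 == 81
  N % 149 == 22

3315421

The moduli are pairwise coprime; M = 197·199·149 = 5841247.
M/197 = 29651; 29651 ≡ 101 (mod 197); 101·158 ≡ 1, so inverse 158.
M/199 = 29353; 29353 ≡ 100 (mod 199); 100·2 ≡ 1, so inverse 2.
M/149 = 39203; 39203 ≡ 16 (mod 149); 16·28 ≡ 1, so inverse 28.
N ≡ 108·29651·158 + 81·29353·2 + 22·39203·28 = 534868898.
534868898 mod 5841247 = 3315421.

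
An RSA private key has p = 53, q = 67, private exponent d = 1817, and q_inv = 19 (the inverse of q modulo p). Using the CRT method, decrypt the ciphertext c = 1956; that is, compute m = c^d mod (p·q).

1841

d_p = d mod (p−1) = 1817 mod 52 = 49; d_q = d mod (q−1) = 35.
m₁ = c^(d_p) mod p: c ≡ 48 (mod 53), and 48^49 mod 53 = 39.
m₂ = c^(d_q) mod q: c ≡ 13 (mod 67), and 13^35 mod 67 = 32.
h = q_inv·(m₁ − m₂) mod p = 19·(39 − 32) mod 53 = 27.
m = m₂ + h·q = 32 + 27·67 = 1841.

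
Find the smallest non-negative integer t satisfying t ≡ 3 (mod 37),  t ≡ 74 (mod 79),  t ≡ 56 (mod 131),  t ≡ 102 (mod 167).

42354976

From t ≡ 3 (mod 37) write t = 3 + 37s. Substituting into t ≡ 74 (mod 79) gives 37s ≡ 71 (mod 79), and since 37⁻¹ ≡ 47 (mod 79), s ≡ 19. Hence t ≡ 3 + 37·19 = 706 (mod 2923).
From t ≡ 706 (mod 2923) write t = 706 + 2923s. Substituting into t ≡ 56 (mod 131) gives 2923s ≡ 5 (mod 131), and since 41⁻¹ ≡ 16 (mod 131), s ≡ 80. Hence t ≡ 706 + 2923·80 = 234546 (mod 382913).
From t ≡ 234546 (mod 382913) write t = 234546 + 382913s. Substituting into t ≡ 102 (mod 167) gives 382913s ≡ 24 (mod 167), and since 149⁻¹ ≡ 102 (mod 167), s ≡ 110. Hence t ≡ 234546 + 382913·110 = 42354976 (mod 63946471).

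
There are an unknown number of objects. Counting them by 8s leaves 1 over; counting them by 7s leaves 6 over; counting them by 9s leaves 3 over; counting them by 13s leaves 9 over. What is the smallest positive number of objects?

Combine the congruences pairwise.
From N ≡ 1 (mod 8) write N = 1 + 8t. Substituting into N ≡ 6 (mod 7) gives 8t ≡ 5 (mod 7), and since 1⁻¹ ≡ 1 (mod 7), t ≡ 5. Hence N ≡ 1 + 8·5 = 41 (mod 56).
From N ≡ 41 (mod 56) write N = 41 + 56t. Substituting into N ≡ 3 (mod 9) gives 56t ≡ 7 (mod 9), and since 2⁻¹ ≡ 5 (mod 9), t ≡ 8. Hence N ≡ 41 + 56·8 = 489 (mod 504).
From N ≡ 489 (mod 504) write N = 489 + 504t. Substituting into N ≡ 9 (mod 13) gives 504t ≡ 1 (mod 13), and since 10⁻¹ ≡ 4 (mod 13), t ≡ 4. Hence N ≡ 489 + 504·4 = 2505 (mod 6552).

2505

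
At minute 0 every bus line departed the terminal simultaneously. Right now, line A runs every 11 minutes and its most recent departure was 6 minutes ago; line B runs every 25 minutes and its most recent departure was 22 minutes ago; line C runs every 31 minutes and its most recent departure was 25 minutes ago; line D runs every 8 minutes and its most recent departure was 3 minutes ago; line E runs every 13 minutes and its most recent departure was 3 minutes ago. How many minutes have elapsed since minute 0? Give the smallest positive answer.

367747

The moduli are pairwise coprime; N = 11·25·31·8·13 = 886600.
N/11 = 80600; 80600 ≡ 3 (mod 11); 3·4 ≡ 1, so inverse 4.
N/25 = 35464; 35464 ≡ 14 (mod 25); 14·9 ≡ 1, so inverse 9.
N/31 = 28600; 28600 ≡ 18 (mod 31); 18·19 ≡ 1, so inverse 19.
N/8 = 110825; 110825 ≡ 1 (mod 8), inverse 1.
N/13 = 68200; 68200 ≡ 2 (mod 13); 2·7 ≡ 1, so inverse 7.
t ≡ 6·80600·4 + 22·35464·9 + 25·28600·19 + 3·110825·1 + 3·68200·7 = 24305947.
24305947 mod 886600 = 367747.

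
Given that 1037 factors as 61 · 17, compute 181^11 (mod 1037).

148

Mod 61: 181 ≡ 59; 59^11 ≡ 26 (mod 61).
Mod 17: 181 ≡ 11; 11^11 ≡ 12 (mod 17).
Combine by CRT: x ≡ 26 (mod 61), x ≡ 12 (mod 17) ⇒ x ≡ 148 (mod 1037).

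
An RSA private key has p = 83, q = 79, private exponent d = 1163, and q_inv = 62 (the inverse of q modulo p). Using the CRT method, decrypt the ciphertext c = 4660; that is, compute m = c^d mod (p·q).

5055

d_p = d mod (p−1) = 1163 mod 82 = 15; d_q = d mod (q−1) = 71.
m₁ = c^(d_p) mod p: c ≡ 12 (mod 83), and 12^15 mod 83 = 75.
m₂ = c^(d_q) mod q: c ≡ 78 (mod 79), and 78^71 mod 79 = 78.
h = q_inv·(m₁ − m₂) mod p = 62·(75 − 78) mod 83 = 63.
m = m₂ + h·q = 78 + 63·79 = 5055.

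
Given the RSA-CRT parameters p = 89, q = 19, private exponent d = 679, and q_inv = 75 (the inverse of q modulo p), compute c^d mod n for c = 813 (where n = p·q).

675

d_p = d mod (p−1) = 679 mod 88 = 63; d_q = d mod (q−1) = 13.
m₁ = c^(d_p) mod p: c ≡ 12 (mod 89), and 12^63 mod 89 = 52.
m₂ = c^(d_q) mod q: c ≡ 15 (mod 19), and 15^13 mod 19 = 10.
h = q_inv·(m₁ − m₂) mod p = 75·(52 − 10) mod 89 = 35.
m = m₂ + h·q = 10 + 35·19 = 675.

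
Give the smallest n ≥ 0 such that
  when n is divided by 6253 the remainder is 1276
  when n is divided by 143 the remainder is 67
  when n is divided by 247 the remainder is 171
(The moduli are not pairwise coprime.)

gcd(6253, 143) = 13 and 13 | (67 − 1276), so the pair is consistent; merging gives n ≡ 57553 (mod 68783), where 68783 = lcm(6253, 143).
gcd(68783, 247) = 13 and 13 | (171 − 57553), so the pair is consistent; merging gives n ≡ 882949 (mod 1306877), where 1306877 = lcm(68783, 247).
The solution is unique modulo lcm(6253, 143, 247) = 1306877.

882949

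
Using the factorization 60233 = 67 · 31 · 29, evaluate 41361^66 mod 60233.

56951

Mod 67: 41361 ≡ 22; since 66 | 66, by Fermat 22^66 ≡ 1 (mod 67).
Mod 31: 41361 ≡ 7; by Fermat, exponent reduces to 66 mod 30 = 6; 7^6 ≡ 4 (mod 31).
Mod 29: 41361 ≡ 7; by Fermat, exponent reduces to 66 mod 28 = 10; 7^10 ≡ 24 (mod 29).
Combine by CRT: x ≡ 1 (mod 67), x ≡ 4 (mod 31), x ≡ 24 (mod 29) ⇒ x ≡ 56951 (mod 60233).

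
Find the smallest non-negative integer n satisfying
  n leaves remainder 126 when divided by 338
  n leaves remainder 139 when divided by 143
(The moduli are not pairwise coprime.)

1140

gcd(338, 143) = 13 and 13 | (139 − 126), so the pair is consistent; merging gives n ≡ 1140 (mod 3718), where 3718 = lcm(338, 143).
The solution is unique modulo lcm(338, 143) = 3718.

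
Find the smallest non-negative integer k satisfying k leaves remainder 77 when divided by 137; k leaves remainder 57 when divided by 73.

Combine the congruences pairwise.
From k ≡ 77 (mod 137) write k = 77 + 137t. Substituting into k ≡ 57 (mod 73) gives 137t ≡ 53 (mod 73), and since 64⁻¹ ≡ 8 (mod 73), t ≡ 59. Hence k ≡ 77 + 137·59 = 8160 (mod 10001).

8160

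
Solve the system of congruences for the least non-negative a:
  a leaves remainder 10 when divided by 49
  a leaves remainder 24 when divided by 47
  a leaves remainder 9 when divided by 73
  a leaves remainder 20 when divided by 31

The moduli are pairwise coprime; N = 49·47·73·31 = 5211689.
N/49 = 106361; 106361 ≡ 31 (mod 49); 31·19 ≡ 1, so inverse 19.
N/47 = 110887; 110887 ≡ 14 (mod 47); 14·37 ≡ 1, so inverse 37.
N/73 = 71393; 71393 ≡ 72 (mod 73); 72·72 ≡ 1, so inverse 72.
N/31 = 168119; 168119 ≡ 6 (mod 31); 6·26 ≡ 1, so inverse 26.
a ≡ 10·106361·19 + 24·110887·37 + 9·71393·72 + 20·168119·26 = 252360790.
252360790 mod 5211689 = 2199718.

2199718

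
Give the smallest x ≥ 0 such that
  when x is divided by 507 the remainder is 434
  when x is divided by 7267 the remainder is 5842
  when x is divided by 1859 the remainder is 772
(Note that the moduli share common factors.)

Combine the congruences pairwise.
gcd(507, 7267) = 169 and 169 | (5842 − 434), so the pair is consistent; merging gives x ≡ 13109 (mod 21801), where 21801 = lcm(507, 7267).
gcd(21801, 1859) = 169 and 169 | (772 − 13109), so the pair is consistent; merging gives x ≡ 143915 (mod 239811), where 239811 = lcm(21801, 1859).
The solution is unique modulo lcm(507, 7267, 1859) = 239811.

143915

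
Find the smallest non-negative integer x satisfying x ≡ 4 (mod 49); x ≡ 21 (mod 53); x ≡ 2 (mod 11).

21221

The moduli are pairwise coprime; N = 49·53·11 = 28567.
N/49 = 583; 583 ≡ 44 (mod 49); 44·39 ≡ 1, so inverse 39.
N/53 = 539; 539 ≡ 9 (mod 53); 9·6 ≡ 1, so inverse 6.
N/11 = 2597; 2597 ≡ 1 (mod 11), inverse 1.
x ≡ 4·583·39 + 21·539·6 + 2·2597·1 = 164056.
164056 mod 28567 = 21221.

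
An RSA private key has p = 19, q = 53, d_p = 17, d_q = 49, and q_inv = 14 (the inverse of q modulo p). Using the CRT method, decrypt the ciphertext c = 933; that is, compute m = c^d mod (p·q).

390

m₁ = c^(d_p) mod p: c ≡ 2 (mod 19), and 2^17 mod 19 = 10.
m₂ = c^(d_q) mod q: c ≡ 32 (mod 53), and 32^49 mod 53 = 19.
h = q_inv·(m₁ − m₂) mod p = 14·(10 − 19) mod 19 = 7.
m = m₂ + h·q = 19 + 7·53 = 390.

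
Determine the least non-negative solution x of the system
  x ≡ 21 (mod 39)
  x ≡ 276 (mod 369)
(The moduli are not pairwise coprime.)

645

gcd(39, 369) = 3 and 3 | (276 − 21), so the pair is consistent; merging gives x ≡ 645 (mod 4797), where 4797 = lcm(39, 369).
The solution is unique modulo lcm(39, 369) = 4797.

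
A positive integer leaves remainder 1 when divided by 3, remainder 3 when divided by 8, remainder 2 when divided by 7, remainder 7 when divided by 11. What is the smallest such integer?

From N ≡ 1 (mod 3) write N = 1 + 3t. Substituting into N ≡ 3 (mod 8) gives 3t ≡ 2 (mod 8), and since 3⁻¹ ≡ 3 (mod 8), t ≡ 6. Hence N ≡ 1 + 3·6 = 19 (mod 24).
From N ≡ 19 (mod 24) write N = 19 + 24t. Substituting into N ≡ 2 (mod 7) gives 24t ≡ 4 (mod 7), and since 3⁻¹ ≡ 5 (mod 7), t ≡ 6. Hence N ≡ 19 + 24·6 = 163 (mod 168).
From N ≡ 163 (mod 168) write N = 163 + 168t. Substituting into N ≡ 7 (mod 11) gives 168t ≡ 9 (mod 11), and since 3⁻¹ ≡ 4 (mod 11), t ≡ 3. Hence N ≡ 163 + 168·3 = 667 (mod 1848).

667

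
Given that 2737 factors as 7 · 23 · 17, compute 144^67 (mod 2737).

Mod 7: 144 ≡ 4; by Fermat, exponent reduces to 67 mod 6 = 1; 4^1 ≡ 4 (mod 7).
Mod 23: 144 ≡ 6; by Fermat, exponent reduces to 67 mod 22 = 1; 6^1 ≡ 6 (mod 23).
Mod 17: 144 ≡ 8; by Fermat, exponent reduces to 67 mod 16 = 3; 8^3 ≡ 2 (mod 17).
Combine by CRT: x ≡ 4 (mod 7), x ≡ 6 (mod 23), x ≡ 2 (mod 17) ⇒ x ≡ 2076 (mod 2737).

2076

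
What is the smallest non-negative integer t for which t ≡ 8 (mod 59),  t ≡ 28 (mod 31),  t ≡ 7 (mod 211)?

The moduli are pairwise coprime; N = 59·31·211 = 385919.
N/59 = 6541; 6541 ≡ 51 (mod 59); 51·22 ≡ 1, so inverse 22.
N/31 = 12449; 12449 ≡ 18 (mod 31); 18·19 ≡ 1, so inverse 19.
N/211 = 1829; 1829 ≡ 141 (mod 211); 141·3 ≡ 1, so inverse 3.
t ≡ 8·6541·22 + 28·12449·19 + 7·1829·3 = 7812493.
7812493 mod 385919 = 94113.

94113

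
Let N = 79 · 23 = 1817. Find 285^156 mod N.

633

Mod 79: 285 ≡ 48; since 78 | 156, by Fermat 48^156 ≡ 1 (mod 79).
Mod 23: 285 ≡ 9; by Fermat, exponent reduces to 156 mod 22 = 2; 9^2 ≡ 12 (mod 23).
Combine by CRT: x ≡ 1 (mod 79), x ≡ 12 (mod 23) ⇒ x ≡ 633 (mod 1817).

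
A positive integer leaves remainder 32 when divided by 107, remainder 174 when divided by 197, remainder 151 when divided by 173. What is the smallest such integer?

From m ≡ 32 (mod 107) write m = 32 + 107t. Substituting into m ≡ 174 (mod 197) gives 107t ≡ 142 (mod 197), and since 107⁻¹ ≡ 116 (mod 197), t ≡ 121. Hence m ≡ 32 + 107·121 = 12979 (mod 21079).
From m ≡ 12979 (mod 21079) write m = 12979 + 21079t. Substituting into m ≡ 151 (mod 173) gives 21079t ≡ 147 (mod 173), and since 146⁻¹ ≡ 32 (mod 173), t ≡ 33. Hence m ≡ 12979 + 21079·33 = 708586 (mod 3646667).

708586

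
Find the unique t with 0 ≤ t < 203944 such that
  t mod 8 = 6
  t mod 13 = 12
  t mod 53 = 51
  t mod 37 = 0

51726

From t ≡ 6 (mod 8) write t = 6 + 8s. Substituting into t ≡ 12 (mod 13) gives 8s ≡ 6 (mod 13), and since 8⁻¹ ≡ 5 (mod 13), s ≡ 4. Hence t ≡ 6 + 8·4 = 38 (mod 104).
From t ≡ 38 (mod 104) write t = 38 + 104s. Substituting into t ≡ 51 (mod 53) gives 104s ≡ 13 (mod 53), and since 51⁻¹ ≡ 26 (mod 53), s ≡ 20. Hence t ≡ 38 + 104·20 = 2118 (mod 5512).
From t ≡ 2118 (mod 5512) write t = 2118 + 5512s. Substituting into t ≡ 0 (mod 37) gives 5512s ≡ 28 (mod 37), and since 36⁻¹ ≡ 36 (mod 37), s ≡ 9. Hence t ≡ 2118 + 5512·9 = 51726 (mod 203944).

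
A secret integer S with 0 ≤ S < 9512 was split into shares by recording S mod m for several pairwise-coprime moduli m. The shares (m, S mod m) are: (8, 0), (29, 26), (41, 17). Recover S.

3912

The moduli are pairwise coprime; N = 8·29·41 = 9512.
N/8 = 1189; 1189 ≡ 5 (mod 8); 5·5 ≡ 1, so inverse 5.
N/29 = 328; 328 ≡ 9 (mod 29); 9·13 ≡ 1, so inverse 13.
N/41 = 232; 232 ≡ 27 (mod 41); 27·38 ≡ 1, so inverse 38.
S ≡ 0·1189·5 + 26·328·13 + 17·232·38 = 260736.
260736 mod 9512 = 3912.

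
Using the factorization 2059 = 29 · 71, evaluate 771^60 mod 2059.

Mod 29: 771 ≡ 17; by Fermat, exponent reduces to 60 mod 28 = 4; 17^4 ≡ 1 (mod 29).
Mod 71: 771 ≡ 61; 61^60 ≡ 45 (mod 71).
Combine by CRT: x ≡ 1 (mod 29), x ≡ 45 (mod 71) ⇒ x ≡ 755 (mod 2059).

755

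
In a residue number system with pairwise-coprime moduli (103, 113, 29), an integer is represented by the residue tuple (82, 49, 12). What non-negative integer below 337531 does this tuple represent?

336789

From x ≡ 82 (mod 103) write x = 82 + 103t. Substituting into x ≡ 49 (mod 113) gives 103t ≡ 80 (mod 113), and since 103⁻¹ ≡ 79 (mod 113), t ≡ 105. Hence x ≡ 82 + 103·105 = 10897 (mod 11639).
From x ≡ 10897 (mod 11639) write x = 10897 + 11639t. Substituting into x ≡ 12 (mod 29) gives 11639t ≡ 19 (mod 29), and since 10⁻¹ ≡ 3 (mod 29), t ≡ 28. Hence x ≡ 10897 + 11639·28 = 336789 (mod 337531).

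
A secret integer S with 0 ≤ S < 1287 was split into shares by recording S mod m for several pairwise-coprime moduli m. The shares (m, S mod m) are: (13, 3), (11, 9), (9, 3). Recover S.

471

The moduli are pairwise coprime; N = 13·11·9 = 1287.
N/13 = 99; 99 ≡ 8 (mod 13); 8·5 ≡ 1, so inverse 5.
N/11 = 117; 117 ≡ 7 (mod 11); 7·8 ≡ 1, so inverse 8.
N/9 = 143; 143 ≡ 8 (mod 9); 8·8 ≡ 1, so inverse 8.
S ≡ 3·99·5 + 9·117·8 + 3·143·8 = 13341.
13341 mod 1287 = 471.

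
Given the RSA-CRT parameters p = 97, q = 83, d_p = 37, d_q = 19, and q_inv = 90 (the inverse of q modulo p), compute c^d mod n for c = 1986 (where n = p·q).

m₁ = c^(d_p) mod p: c ≡ 46 (mod 97), and 46^37 mod 97 = 63.
m₂ = c^(d_q) mod q: c ≡ 77 (mod 83), and 77^19 mod 83 = 59.
h = q_inv·(m₁ − m₂) mod p = 90·(63 − 59) mod 97 = 69.
m = m₂ + h·q = 59 + 69·83 = 5786.

5786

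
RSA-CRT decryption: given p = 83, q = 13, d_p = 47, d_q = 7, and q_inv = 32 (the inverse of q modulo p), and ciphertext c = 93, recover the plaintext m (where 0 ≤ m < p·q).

1012

m₁ = c^(d_p) mod p: c ≡ 10 (mod 83), and 10^47 mod 83 = 16.
m₂ = c^(d_q) mod q: c ≡ 2 (mod 13), and 2^7 mod 13 = 11.
h = q_inv·(m₁ − m₂) mod p = 32·(16 − 11) mod 83 = 77.
m = m₂ + h·q = 11 + 77·13 = 1012.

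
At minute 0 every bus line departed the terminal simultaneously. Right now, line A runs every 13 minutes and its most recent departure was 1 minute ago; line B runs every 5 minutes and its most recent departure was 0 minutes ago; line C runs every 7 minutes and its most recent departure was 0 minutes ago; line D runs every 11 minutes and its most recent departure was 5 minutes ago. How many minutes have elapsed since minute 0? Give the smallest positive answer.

3745

The moduli are pairwise coprime; N = 13·5·7·11 = 5005.
N/13 = 385; 385 ≡ 8 (mod 13); 8·5 ≡ 1, so inverse 5.
N/5 = 1001; 1001 ≡ 1 (mod 5), inverse 1.
N/7 = 715; 715 ≡ 1 (mod 7), inverse 1.
N/11 = 455; 455 ≡ 4 (mod 11); 4·3 ≡ 1, so inverse 3.
t ≡ 1·385·5 + 0·1001·1 + 0·715·1 + 5·455·3 = 8750.
8750 mod 5005 = 3745.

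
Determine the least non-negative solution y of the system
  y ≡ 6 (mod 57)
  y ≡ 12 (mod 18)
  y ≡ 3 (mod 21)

gcd(57, 18) = 3 and 3 | (12 − 6), so the pair is consistent; merging gives y ≡ 120 (mod 342), where 342 = lcm(57, 18).
gcd(342, 21) = 3 and 3 | (3 − 120), so the pair is consistent; merging gives y ≡ 1830 (mod 2394), where 2394 = lcm(342, 21).
The solution is unique modulo lcm(57, 18, 21) = 2394.

1830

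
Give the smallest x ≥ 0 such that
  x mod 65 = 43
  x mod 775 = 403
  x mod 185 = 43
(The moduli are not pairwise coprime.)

gcd(65, 775) = 5 and 5 | (403 − 43), so the pair is consistent; merging gives x ≡ 5828 (mod 10075), where 10075 = lcm(65, 775).
gcd(10075, 185) = 5 and 5 | (43 − 5828), so the pair is consistent; merging gives x ≡ 197253 (mod 372775), where 372775 = lcm(10075, 185).
The solution is unique modulo lcm(65, 775, 185) = 372775.

197253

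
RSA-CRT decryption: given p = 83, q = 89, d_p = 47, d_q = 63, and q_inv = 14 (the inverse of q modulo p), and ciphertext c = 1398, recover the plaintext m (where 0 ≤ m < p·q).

m₁ = c^(d_p) mod p: c ≡ 70 (mod 83), and 70^47 mod 83 = 27.
m₂ = c^(d_q) mod q: c ≡ 63 (mod 89), and 63^63 mod 89 = 82.
h = q_inv·(m₁ − m₂) mod p = 14·(27 − 82) mod 83 = 60.
m = m₂ + h·q = 82 + 60·89 = 5422.

5422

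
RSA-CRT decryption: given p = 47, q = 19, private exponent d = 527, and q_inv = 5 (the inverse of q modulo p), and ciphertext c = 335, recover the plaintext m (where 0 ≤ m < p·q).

d_p = d mod (p−1) = 527 mod 46 = 21; d_q = d mod (q−1) = 5.
m₁ = c^(d_p) mod p: c ≡ 6 (mod 47), and 6^21 mod 47 = 17.
m₂ = c^(d_q) mod q: c ≡ 12 (mod 19), and 12^5 mod 19 = 8.
h = q_inv·(m₁ − m₂) mod p = 5·(17 − 8) mod 47 = 45.
m = m₂ + h·q = 8 + 45·19 = 863.

863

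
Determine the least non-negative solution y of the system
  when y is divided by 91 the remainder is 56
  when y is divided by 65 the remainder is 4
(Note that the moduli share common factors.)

Combine the congruences pairwise.
gcd(91, 65) = 13 and 13 | (4 − 56), so the pair is consistent; merging gives y ≡ 329 (mod 455), where 455 = lcm(91, 65).
The solution is unique modulo lcm(91, 65) = 455.

329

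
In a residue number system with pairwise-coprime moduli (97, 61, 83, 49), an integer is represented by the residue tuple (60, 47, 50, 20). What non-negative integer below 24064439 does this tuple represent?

21506512

From x ≡ 60 (mod 97) write x = 60 + 97t. Substituting into x ≡ 47 (mod 61) gives 97t ≡ 48 (mod 61), and since 36⁻¹ ≡ 39 (mod 61), t ≡ 42. Hence x ≡ 60 + 97·42 = 4134 (mod 5917).
From x ≡ 4134 (mod 5917) write x = 4134 + 5917t. Substituting into x ≡ 50 (mod 83) gives 5917t ≡ 66 (mod 83), and since 24⁻¹ ≡ 45 (mod 83), t ≡ 65. Hence x ≡ 4134 + 5917·65 = 388739 (mod 491111).
From x ≡ 388739 (mod 491111) write x = 388739 + 491111t. Substituting into x ≡ 20 (mod 49) gives 491111t ≡ 47 (mod 49), and since 33⁻¹ ≡ 3 (mod 49), t ≡ 43. Hence x ≡ 388739 + 491111·43 = 21506512 (mod 24064439).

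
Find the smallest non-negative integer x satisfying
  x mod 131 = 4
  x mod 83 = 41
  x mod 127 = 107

331958

From x ≡ 4 (mod 131) write x = 4 + 131t. Substituting into x ≡ 41 (mod 83) gives 131t ≡ 37 (mod 83), and since 48⁻¹ ≡ 64 (mod 83), t ≡ 44. Hence x ≡ 4 + 131·44 = 5768 (mod 10873).
From x ≡ 5768 (mod 10873) write x = 5768 + 10873t. Substituting into x ≡ 107 (mod 127) gives 10873t ≡ 54 (mod 127), and since 78⁻¹ ≡ 57 (mod 127), t ≡ 30. Hence x ≡ 5768 + 10873·30 = 331958 (mod 1380871).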